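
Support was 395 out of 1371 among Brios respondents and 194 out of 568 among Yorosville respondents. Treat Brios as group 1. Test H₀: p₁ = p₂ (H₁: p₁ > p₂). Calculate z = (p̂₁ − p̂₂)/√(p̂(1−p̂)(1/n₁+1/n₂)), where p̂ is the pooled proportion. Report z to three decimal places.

p̂₁ = 395/1371 ≈ 0.28811, p̂₂ = 194/568 ≈ 0.34155.
Pooled p̂ = (395+194)/(1371+568) = 589/1939 = 0.30376.
SE = √(p̂(1−p̂)(1/n₁+1/n₂)) = √(0.30376·0.69624·0.00248996) = √(0.000526606) = 0.02295.
z = (0.28811 − 0.34155)/0.02295 = -0.05344/0.02295 = -2.329.
p-value = P(Z > -2.329) ≈ 0.9901.

z = -2.329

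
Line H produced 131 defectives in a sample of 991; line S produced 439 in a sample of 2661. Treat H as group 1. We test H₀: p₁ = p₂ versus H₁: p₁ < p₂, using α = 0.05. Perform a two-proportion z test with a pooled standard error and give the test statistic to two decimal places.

p̂₁ = 131/991 = 0.1322, p̂₂ = 439/2661 = 0.1650.
Pooled p̂ = (131+439)/(991+2661) = 570/3652 = 0.1561.
SE = √(0.131718 × 0.00138488) = 0.0135.
z = (0.1322 − 0.1650)/0.0135 = -0.0328/0.0135 = -2.43.
p-value = P(Z < -2.427) ≈ 0.0076. With α = 0.05, reject H₀.

z = -2.43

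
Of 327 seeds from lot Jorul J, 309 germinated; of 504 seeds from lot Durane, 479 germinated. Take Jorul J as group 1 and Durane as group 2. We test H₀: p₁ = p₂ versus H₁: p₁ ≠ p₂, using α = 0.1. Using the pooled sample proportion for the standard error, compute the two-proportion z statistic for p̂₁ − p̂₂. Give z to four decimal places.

z = -0.3460

p̂₁ = 309/327 = 0.944954, p̂₂ = 479/504 = 0.950397.
Pooled p̂ = (309+479)/(327+504) = 788/831 = 0.948255.
SE = √(0.0490674 × 0.00504223) = 0.015729.
z = (0.944954 − 0.950397)/0.015729 = -0.005443/0.015729 = -0.3460.
Two-sided p-value ≈ 2·Φ(−0.346) = 0.7293. With α = 0.1, fail to reject H₀.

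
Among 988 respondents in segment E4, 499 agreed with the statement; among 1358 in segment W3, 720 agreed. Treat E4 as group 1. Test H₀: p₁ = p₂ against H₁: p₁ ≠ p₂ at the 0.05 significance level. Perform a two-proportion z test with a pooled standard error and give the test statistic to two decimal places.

z = -1.20

p̂₁ = 499/988 ≈ 0.5051, p̂₂ = 720/1358 ≈ 0.5302.
Pooled p̂ = (499+720)/(988+1358) = 1219/2346 = 0.5196.
SE = √(0.249616 × 0.00174852) = 0.0209.
z = (0.5051 − 0.5302)/0.0209 = -0.0251/0.0209 = -1.20.
p-value = 2·P(Z > 1.203) ≈ 0.2290. With α = 0.05, fail to reject H₀.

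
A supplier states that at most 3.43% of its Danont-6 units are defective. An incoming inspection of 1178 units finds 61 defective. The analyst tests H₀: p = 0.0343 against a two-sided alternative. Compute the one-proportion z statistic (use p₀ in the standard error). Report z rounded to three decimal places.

p̂ = 61/1178 = 0.051783.
Standard error under H₀: √(0.0343×0.9657/1178) = 0.005303.
z = (0.051783 − 0.0343)/0.005303 = 0.017483/0.005303 = 3.297.
Two-sided p-value ≈ 2·Φ(−3.297) = 0.0010.

z = 3.297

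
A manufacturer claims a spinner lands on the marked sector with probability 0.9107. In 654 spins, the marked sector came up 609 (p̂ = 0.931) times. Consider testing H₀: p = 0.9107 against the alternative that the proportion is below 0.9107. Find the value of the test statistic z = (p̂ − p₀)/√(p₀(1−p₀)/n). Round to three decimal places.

p̂ = 609/654 = 0.93119.
SE = √(p₀(1−p₀)/n) = √(0.081326/654) = 0.01115.
z = (0.93119 − 0.9107)/0.01115 = 0.02049/0.01115 = 1.838.
p-value = P(Z < 1.838) ≈ 0.9669.

z = 1.838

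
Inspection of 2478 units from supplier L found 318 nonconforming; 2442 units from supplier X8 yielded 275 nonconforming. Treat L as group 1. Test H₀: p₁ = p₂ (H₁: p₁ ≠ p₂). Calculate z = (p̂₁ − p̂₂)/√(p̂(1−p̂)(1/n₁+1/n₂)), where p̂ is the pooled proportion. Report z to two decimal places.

p̂₁ = 318/2478 ≈ 0.1283, p̂₂ = 275/2442 ≈ 0.1126.
Pooled p̂ = (318+275)/(2478+2442) = 593/4920 = 0.1205.
SE = √(0.106001 × 0.000813052) = 0.0093.
z = (0.1283 − 0.1126)/0.0093 = 0.0157/0.0093 = 1.69.
Two-sided p-value ≈ 2·Φ(−1.693) = 0.0905.

z = 1.69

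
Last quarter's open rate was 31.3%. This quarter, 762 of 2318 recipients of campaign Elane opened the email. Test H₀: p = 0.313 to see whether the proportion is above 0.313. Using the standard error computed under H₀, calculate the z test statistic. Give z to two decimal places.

p̂ = 762/2318 ≈ 0.32873.
SE = √(p₀(1−p₀)/n) = √(0.21503/2318) = 0.00963.
z = (0.32873 − 0.313)/0.00963 = 0.01573/0.00963 = 1.63.

z = 1.63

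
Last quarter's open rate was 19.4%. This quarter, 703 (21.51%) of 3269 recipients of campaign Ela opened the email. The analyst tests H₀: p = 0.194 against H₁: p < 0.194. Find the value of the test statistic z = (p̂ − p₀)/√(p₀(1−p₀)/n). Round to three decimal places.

z = 3.044

p̂ = 703/3269 = 0.215050.
Standard error under H₀: √(0.194×0.806/3269) = 0.006916.
z = (0.215050 − 0.194)/0.006916 = 0.021050/0.006916 = 3.044.
p-value = P(Z < 3.044) ≈ 0.9988.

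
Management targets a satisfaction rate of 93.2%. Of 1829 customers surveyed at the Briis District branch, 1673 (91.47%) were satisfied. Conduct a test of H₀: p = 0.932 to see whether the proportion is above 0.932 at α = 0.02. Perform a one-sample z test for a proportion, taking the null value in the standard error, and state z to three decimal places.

z = -2.938

p̂ = 1673/1829 ≈ 0.914707.
Standard error under H₀: √(0.932×0.068/1829) = 0.005886.
z = (0.914707 − 0.932)/0.005886 = -0.017293/0.005886 = -2.938.
p-value = P(Z > -2.938) ≈ 0.9983, so at α = 0.02 we fail to reject H₀.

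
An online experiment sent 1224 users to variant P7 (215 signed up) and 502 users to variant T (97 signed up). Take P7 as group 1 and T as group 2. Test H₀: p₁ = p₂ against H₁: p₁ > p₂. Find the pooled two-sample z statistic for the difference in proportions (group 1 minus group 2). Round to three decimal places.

p̂₁ = 215/1224 ≈ 0.17565, p̂₂ = 97/502 ≈ 0.19323.
Pooled p̂ = (215+97)/(1224+502) = 312/1726 = 0.18076.
SE = √(p̂(1−p̂)(1/n₁+1/n₂)) = √(0.18076·0.81924·0.00280903) = √(0.000415985) = 0.02040.
z = (0.17565 − 0.19323)/0.02040 = -0.01758/0.02040 = -0.862.

z = -0.862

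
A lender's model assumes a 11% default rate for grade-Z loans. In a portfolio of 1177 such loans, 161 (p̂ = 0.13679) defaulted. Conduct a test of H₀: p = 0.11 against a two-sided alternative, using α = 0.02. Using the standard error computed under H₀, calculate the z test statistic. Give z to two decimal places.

p̂ = 161/1177 = 0.13679.
Under H₀, SE = √(0.11·0.89/1177) = √(8.31776e-05) = 0.00912.
z = (0.13679 − 0.11)/0.00912 = 0.02679/0.00912 = 2.94.
p-value = 2·P(Z > 2.937) ≈ 0.0033; since p < α = 0.02, reject H₀.

z = 2.94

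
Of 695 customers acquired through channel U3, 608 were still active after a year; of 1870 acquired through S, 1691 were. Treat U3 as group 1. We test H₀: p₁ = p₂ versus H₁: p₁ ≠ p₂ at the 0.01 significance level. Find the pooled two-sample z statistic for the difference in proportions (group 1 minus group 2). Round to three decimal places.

p̂₁ = 608/695 = 0.874820, p̂₂ = 1691/1870 = 0.904278.
Pooled p̂ = (608+1691)/(695+1870) = 2299/2565 = 0.896296.
SE = √(0.0929492 × 0.00197361) = 0.013544.
z = (0.874820 − 0.904278)/0.013544 = -0.029458/0.013544 = -2.175.
Two-sided p-value ≈ 2·Φ(−2.175) = 0.0296; since p > α = 0.01, fail to reject H₀.

z = -2.175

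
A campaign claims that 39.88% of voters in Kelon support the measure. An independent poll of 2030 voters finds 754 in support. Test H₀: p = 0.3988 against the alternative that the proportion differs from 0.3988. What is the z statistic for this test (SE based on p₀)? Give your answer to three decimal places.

z = -2.519

p̂ = 754/2030 = 0.3714286.
SE = √(p₀(1−p₀)/n) = √(0.23976/2030) = 0.0108677.
z = (0.3714286 − 0.3988)/0.0108677 = -0.0273714/0.0108677 = -2.519.
p-value = 2·P(Z > 2.519) ≈ 0.0118.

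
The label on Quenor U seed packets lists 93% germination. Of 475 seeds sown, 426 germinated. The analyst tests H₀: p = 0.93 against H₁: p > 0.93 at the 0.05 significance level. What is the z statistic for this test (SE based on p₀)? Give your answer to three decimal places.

z = -2.832

p̂ = 426/475 = 0.89684.
SE = √(p₀(1−p₀)/n) = √(0.0651/475) = 0.01171.
z = (0.89684 − 0.93)/0.01171 = -0.03316/0.01171 = -2.832.
p-value = P(Z > -2.832) ≈ 0.9977; since p > α = 0.05, fail to reject H₀.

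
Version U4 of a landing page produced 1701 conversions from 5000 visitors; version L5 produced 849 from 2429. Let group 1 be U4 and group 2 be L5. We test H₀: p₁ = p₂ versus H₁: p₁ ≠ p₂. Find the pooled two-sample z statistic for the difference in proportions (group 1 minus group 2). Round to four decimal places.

z = -0.7942

p̂₁ = 1701/5000 = 0.3402000, p̂₂ = 849/2429 = 0.3495266.
Pooled p̂ = (1701+849)/(5000+2429) = 2550/7429 = 0.3432494.
SE = √(p̂(1−p̂)(1/n₁+1/n₂)) = √(0.3432494·0.6567506·0.000611692) = √(0.000137893) = 0.0117428.
z = (0.3402000 − 0.3495266)/0.0117428 = -0.0093266/0.0117428 = -0.7942.
Two-sided p-value ≈ 2·Φ(−0.794) = 0.4271.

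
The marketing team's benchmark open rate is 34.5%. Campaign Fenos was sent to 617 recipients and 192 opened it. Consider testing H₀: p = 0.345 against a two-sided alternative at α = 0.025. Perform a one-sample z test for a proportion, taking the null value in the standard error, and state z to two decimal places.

p̂ = 192/617 = 0.3112.
Standard error under H₀: √(0.345×0.655/617) = 0.0191.
z = (0.3112 − 0.345)/0.0191 = -0.0338/0.0191 = -1.77.
Two-sided p-value ≈ 2·Φ(−1.767) = 0.0772, so at α = 0.025 we fail to reject H₀.

z = -1.77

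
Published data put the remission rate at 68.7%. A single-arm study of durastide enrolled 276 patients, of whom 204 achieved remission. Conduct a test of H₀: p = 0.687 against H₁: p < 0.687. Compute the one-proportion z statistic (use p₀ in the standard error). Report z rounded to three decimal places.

z = 1.868

p̂ = 204/276 = 0.73913.
Standard error under H₀: √(0.687×0.313/276) = 0.02791.
z = (0.73913 − 0.687)/0.02791 = 0.05213/0.02791 = 1.868.
p-value = P(Z < 1.868) ≈ 0.9691.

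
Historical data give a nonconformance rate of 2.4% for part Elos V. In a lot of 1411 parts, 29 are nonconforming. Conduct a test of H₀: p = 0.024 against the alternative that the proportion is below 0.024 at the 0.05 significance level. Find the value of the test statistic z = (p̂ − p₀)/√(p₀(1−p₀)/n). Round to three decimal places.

p̂ = 29/1411 = 0.020553.
Standard error under H₀: √(0.024×0.976/1411) = 0.004074.
z = (0.020553 − 0.024)/0.004074 = -0.003447/0.004074 = -0.846.
p-value = P(Z < -0.846) ≈ 0.1988; since p > α = 0.05, fail to reject H₀.

z = -0.846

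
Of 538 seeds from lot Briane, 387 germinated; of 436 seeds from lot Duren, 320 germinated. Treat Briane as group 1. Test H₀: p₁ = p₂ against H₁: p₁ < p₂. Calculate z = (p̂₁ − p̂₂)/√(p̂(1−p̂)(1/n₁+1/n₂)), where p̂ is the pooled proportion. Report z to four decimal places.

p̂₁ = 387/538 = 0.719331, p̂₂ = 320/436 = 0.733945.
Pooled p̂ = (387+320)/(538+436) = 707/974 = 0.725873.
SE = √(0.198982 × 0.00415231) = 0.028744.
z = (0.719331 − 0.733945)/0.028744 = -0.014614/0.028744 = -0.5084.

z = -0.5084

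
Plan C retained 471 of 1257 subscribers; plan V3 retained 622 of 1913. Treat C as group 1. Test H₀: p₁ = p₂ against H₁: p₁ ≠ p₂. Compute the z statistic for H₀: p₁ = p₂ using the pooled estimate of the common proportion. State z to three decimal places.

z = 2.872

p̂₁ = 471/1257 = 0.374702, p̂₂ = 622/1913 = 0.325144.
Pooled p̂ = (471+622)/(1257+1913) = 1093/3170 = 0.344795.
SE = √(p̂(1−p̂)(1/n₁+1/n₂)) = √(0.344795·0.655205·0.00131828) = √(0.000297815) = 0.017257.
z = (0.374702 − 0.325144)/0.017257 = 0.049558/0.017257 = 2.872.
p-value = 2·P(Z > 2.872) ≈ 0.0041.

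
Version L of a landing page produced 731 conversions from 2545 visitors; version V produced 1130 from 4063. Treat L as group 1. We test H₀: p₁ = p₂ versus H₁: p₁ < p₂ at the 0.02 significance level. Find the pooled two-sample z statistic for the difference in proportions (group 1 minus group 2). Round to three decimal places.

z = 0.801

p̂₁ = 731/2545 ≈ 0.28723, p̂₂ = 1130/4063 ≈ 0.27812.
Pooled p̂ = (731+1130)/(2545+4063) = 1861/6608 = 0.28163.
SE = √(p̂(1−p̂)(1/n₁+1/n₂)) = √(0.28163·0.71837·0.000639051) = √(0.000129289) = 0.01137.
z = (0.28723 − 0.27812)/0.01137 = 0.00911/0.01137 = 0.801.
p-value = P(Z < 0.801) ≈ 0.7885. With α = 0.02, fail to reject H₀.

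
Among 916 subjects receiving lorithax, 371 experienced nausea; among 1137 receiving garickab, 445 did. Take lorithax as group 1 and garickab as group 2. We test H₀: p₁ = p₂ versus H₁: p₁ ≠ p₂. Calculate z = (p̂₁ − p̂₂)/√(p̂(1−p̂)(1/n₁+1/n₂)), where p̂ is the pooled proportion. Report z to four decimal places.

z = 0.6278

p̂₁ = 371/916 ≈ 0.405022, p̂₂ = 445/1137 ≈ 0.391381.
Pooled p̂ = (371+445)/(916+1137) = 816/2053 = 0.397467.
SE = √(p̂(1−p̂)(1/n₁+1/n₂)) = √(0.397467·0.602533·0.00197121) = √(0.000472079) = 0.021727.
z = (0.405022 − 0.391381)/0.021727 = 0.013641/0.021727 = 0.6278.
Two-sided p-value ≈ 2·Φ(−0.628) = 0.5301.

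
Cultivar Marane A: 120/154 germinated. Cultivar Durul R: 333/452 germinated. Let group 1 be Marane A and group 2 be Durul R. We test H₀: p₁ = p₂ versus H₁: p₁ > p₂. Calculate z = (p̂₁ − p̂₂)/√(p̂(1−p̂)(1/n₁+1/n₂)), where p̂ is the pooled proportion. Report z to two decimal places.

z = 1.05

p̂₁ = 120/154 ≈ 0.7792, p̂₂ = 333/452 ≈ 0.7367.
Pooled p̂ = (120+333)/(154+452) = 453/606 = 0.7475.
SE = √(p̂(1−p̂)(1/n₁+1/n₂)) = √(0.7475·0.2525·0.0087059) = √(0.00164308) = 0.0405.
z = (0.7792 − 0.7367)/0.0405 = 0.0425/0.0405 = 1.05.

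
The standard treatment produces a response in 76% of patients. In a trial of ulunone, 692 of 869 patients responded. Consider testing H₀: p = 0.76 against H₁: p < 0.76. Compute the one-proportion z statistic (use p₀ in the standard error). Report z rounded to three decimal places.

z = 2.507

p̂ = 692/869 = 0.79632.
Under H₀, SE = √(0.76·0.24/869) = √(0.000209896) = 0.01449.
z = (0.79632 − 0.76)/0.01449 = 0.03632/0.01449 = 2.507.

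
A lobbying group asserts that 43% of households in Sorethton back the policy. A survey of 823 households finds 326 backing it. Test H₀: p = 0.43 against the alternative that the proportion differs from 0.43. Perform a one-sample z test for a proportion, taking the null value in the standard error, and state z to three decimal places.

z = -1.964

p̂ = 326/823 = 0.396112.
SE = √(p₀(1−p₀)/n) = √(0.2451/823) = 0.017257.
z = (0.396112 − 0.43)/0.017257 = -0.033888/0.017257 = -1.964.
Two-sided p-value ≈ 2·Φ(−1.964) = 0.0496.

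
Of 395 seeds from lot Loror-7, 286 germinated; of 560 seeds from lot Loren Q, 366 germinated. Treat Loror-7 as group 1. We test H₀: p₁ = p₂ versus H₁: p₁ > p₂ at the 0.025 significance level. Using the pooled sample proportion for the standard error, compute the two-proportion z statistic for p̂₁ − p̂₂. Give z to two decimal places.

z = 2.30

p̂₁ = 286/395 = 0.7241, p̂₂ = 366/560 = 0.6536.
Pooled p̂ = (286+366)/(395+560) = 652/955 = 0.6827.
SE = √(0.216612 × 0.00431736) = 0.0306.
z = (0.7241 − 0.6536)/0.0306 = 0.0705/0.0306 = 2.30.
p-value = P(Z > 2.305) ≈ 0.0106. With α = 0.025, reject H₀.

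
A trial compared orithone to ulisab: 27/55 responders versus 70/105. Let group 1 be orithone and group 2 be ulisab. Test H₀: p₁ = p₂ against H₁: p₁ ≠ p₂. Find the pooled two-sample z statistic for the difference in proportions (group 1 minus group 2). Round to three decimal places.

z = -2.161

p̂₁ = 27/55 ≈ 0.49091, p̂₂ = 70/105 ≈ 0.66667.
Pooled p̂ = (27+70)/(55+105) = 97/160 = 0.60625.
SE = √(p̂(1−p̂)(1/n₁+1/n₂)) = √(0.60625·0.39375·0.0277056) = √(0.00661364) = 0.08132.
z = (0.49091 − 0.66667)/0.08132 = -0.17576/0.08132 = -2.161.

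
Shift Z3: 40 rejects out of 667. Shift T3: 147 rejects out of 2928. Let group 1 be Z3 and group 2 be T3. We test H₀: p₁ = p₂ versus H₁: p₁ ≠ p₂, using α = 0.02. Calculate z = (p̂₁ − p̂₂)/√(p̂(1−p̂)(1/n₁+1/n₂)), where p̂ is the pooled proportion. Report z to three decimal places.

z = 1.025

p̂₁ = 40/667 = 0.05997, p̂₂ = 147/2928 = 0.05020.
Pooled p̂ = (40+147)/(667+2928) = 187/3595 = 0.05202.
SE = √(p̂(1−p̂)(1/n₁+1/n₂)) = √(0.05202·0.94798·0.00184078) = √(9.07706e-05) = 0.00953.
z = (0.05997 − 0.05020)/0.00953 = 0.00977/0.00953 = 1.025.
p-value = 2·P(Z > 1.025) ≈ 0.3054, so at α = 0.02 we fail to reject H₀.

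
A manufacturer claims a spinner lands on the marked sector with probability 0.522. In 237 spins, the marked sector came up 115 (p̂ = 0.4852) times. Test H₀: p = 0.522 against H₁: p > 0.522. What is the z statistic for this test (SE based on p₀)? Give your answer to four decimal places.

p̂ = 115/237 ≈ 0.485232.
Under H₀, SE = √(0.522·0.478/237) = √(0.00105281) = 0.032447.
z = (0.485232 − 0.522)/0.032447 = -0.036768/0.032447 = -1.1332.

z = -1.1332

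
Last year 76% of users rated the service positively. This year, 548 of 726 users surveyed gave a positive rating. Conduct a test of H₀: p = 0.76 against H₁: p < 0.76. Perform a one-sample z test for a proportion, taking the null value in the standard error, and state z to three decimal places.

z = -0.327

p̂ = 548/726 ≈ 0.75482.
Under H₀, SE = √(0.76·0.24/726) = √(0.00025124) = 0.01585.
z = (0.75482 − 0.76)/0.01585 = -0.00518/0.01585 = -0.327.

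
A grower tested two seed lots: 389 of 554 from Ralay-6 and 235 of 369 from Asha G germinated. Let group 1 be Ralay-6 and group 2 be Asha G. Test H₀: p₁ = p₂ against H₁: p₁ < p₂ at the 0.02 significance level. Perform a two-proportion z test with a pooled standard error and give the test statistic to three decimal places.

p̂₁ = 389/554 = 0.70217, p̂₂ = 235/369 = 0.63686.
Pooled p̂ = (389+235)/(554+369) = 624/923 = 0.67606.
SE = √(0.219004 × 0.00451508) = 0.03145.
z = (0.70217 − 0.63686)/0.03145 = 0.06531/0.03145 = 2.077.
p-value = P(Z < 2.077) ≈ 0.9811. With α = 0.02, fail to reject H₀.

z = 2.077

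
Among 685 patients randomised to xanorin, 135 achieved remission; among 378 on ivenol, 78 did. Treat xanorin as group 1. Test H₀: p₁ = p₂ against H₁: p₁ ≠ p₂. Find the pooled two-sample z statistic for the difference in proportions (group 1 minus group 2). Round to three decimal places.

z = -0.361

p̂₁ = 135/685 ≈ 0.19708, p̂₂ = 78/378 ≈ 0.20635.
Pooled p̂ = (135+78)/(685+378) = 213/1063 = 0.20038.
SE = √(0.160226 × 0.00410536) = 0.02565.
z = (0.19708 − 0.20635)/0.02565 = -0.00927/0.02565 = -0.361.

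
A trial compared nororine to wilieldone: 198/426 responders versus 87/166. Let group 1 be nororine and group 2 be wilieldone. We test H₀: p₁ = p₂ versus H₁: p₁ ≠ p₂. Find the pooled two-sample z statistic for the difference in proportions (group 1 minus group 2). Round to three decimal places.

z = -1.297

p̂₁ = 198/426 = 0.46479, p̂₂ = 87/166 = 0.52410.
Pooled p̂ = (198+87)/(426+166) = 285/592 = 0.48142.
SE = √(p̂(1−p̂)(1/n₁+1/n₂)) = √(0.48142·0.51858·0.00837151) = √(0.00208999) = 0.04572.
z = (0.46479 − 0.52410)/0.04572 = -0.05931/0.04572 = -1.297.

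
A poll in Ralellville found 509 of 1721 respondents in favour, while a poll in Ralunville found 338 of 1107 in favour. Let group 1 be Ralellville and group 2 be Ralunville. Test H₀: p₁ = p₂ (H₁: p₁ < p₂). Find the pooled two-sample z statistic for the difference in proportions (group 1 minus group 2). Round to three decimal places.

p̂₁ = 509/1721 ≈ 0.29576, p̂₂ = 338/1107 ≈ 0.30533.
Pooled p̂ = (509+338)/(1721+1107) = 847/2828 = 0.29950.
SE = √(0.209802 × 0.0014844) = 0.01765.
z = (0.29576 − 0.30533)/0.01765 = -0.00957/0.01765 = -0.542.

z = -0.542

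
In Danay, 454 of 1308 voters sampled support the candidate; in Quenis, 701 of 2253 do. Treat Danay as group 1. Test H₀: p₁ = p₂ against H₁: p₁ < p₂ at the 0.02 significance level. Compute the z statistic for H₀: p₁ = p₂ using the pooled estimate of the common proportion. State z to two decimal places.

z = 2.21

p̂₁ = 454/1308 = 0.3471, p̂₂ = 701/2253 = 0.3111.
Pooled p̂ = (454+701)/(1308+2253) = 1155/3561 = 0.3243.
SE = √(0.219146 × 0.00120838) = 0.0163.
z = (0.3471 − 0.3111)/0.0163 = 0.0360/0.0163 = 2.21.
p-value = P(Z < 2.209) ≈ 0.9864. With α = 0.02, fail to reject H₀.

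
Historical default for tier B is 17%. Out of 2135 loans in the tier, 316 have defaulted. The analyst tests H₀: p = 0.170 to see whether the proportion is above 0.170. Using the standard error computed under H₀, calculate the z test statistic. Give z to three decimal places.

p̂ = 316/2135 = 0.14801.
Under H₀, SE = √(0.17·0.83/2135) = √(6.6089e-05) = 0.00813.
z = (0.14801 − 0.17)/0.00813 = -0.02199/0.00813 = -2.705.

z = -2.705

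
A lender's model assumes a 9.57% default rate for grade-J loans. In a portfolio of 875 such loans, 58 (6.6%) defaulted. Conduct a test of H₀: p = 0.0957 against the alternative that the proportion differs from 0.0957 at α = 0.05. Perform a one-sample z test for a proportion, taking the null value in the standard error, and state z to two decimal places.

z = -2.96

p̂ = 58/875 = 0.06629.
SE = √(p₀(1−p₀)/n) = √(0.086542/875) = 0.00995.
z = (0.06629 − 0.0957)/0.00995 = -0.02941/0.00995 = -2.96.
Two-sided p-value ≈ 2·Φ(−2.958) = 0.0031; since p < α = 0.05, reject H₀.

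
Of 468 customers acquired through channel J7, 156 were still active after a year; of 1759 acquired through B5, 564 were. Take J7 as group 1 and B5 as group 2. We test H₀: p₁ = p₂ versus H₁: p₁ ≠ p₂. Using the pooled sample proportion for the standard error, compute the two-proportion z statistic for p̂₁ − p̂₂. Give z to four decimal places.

p̂₁ = 156/468 = 0.333333, p̂₂ = 564/1759 = 0.320637.
Pooled p̂ = (156+564)/(468+1759) = 720/2227 = 0.323305.
SE = √(p̂(1−p̂)(1/n₁+1/n₂)) = √(0.323305·0.676695·0.00270526) = √(0.000591853) = 0.024328.
z = (0.333333 − 0.320637)/0.024328 = 0.012696/0.024328 = 0.5219.
Two-sided p-value ≈ 2·Φ(−0.522) = 0.6017.

z = 0.5219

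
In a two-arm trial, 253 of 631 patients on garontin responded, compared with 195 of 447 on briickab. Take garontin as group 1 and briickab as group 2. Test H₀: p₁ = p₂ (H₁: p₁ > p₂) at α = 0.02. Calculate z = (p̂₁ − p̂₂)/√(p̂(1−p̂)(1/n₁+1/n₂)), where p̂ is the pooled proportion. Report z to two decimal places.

p̂₁ = 253/631 = 0.40095, p̂₂ = 195/447 = 0.43624.
Pooled p̂ = (253+195)/(631+447) = 448/1078 = 0.41558.
SE = √(p̂(1−p̂)(1/n₁+1/n₂)) = √(0.41558·0.58442·0.00382192) = √(0.000928246) = 0.03047.
z = (0.40095 − 0.43624)/0.03047 = -0.03529/0.03047 = -1.16.
p-value = P(Z > -1.158) ≈ 0.8766. With α = 0.02, fail to reject H₀.

z = -1.16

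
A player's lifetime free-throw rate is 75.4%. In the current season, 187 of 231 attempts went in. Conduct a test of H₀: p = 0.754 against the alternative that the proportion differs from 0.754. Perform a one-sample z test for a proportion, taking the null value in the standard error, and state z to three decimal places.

p̂ = 187/231 ≈ 0.80952.
SE = √(p₀(1−p₀)/n) = √(0.18548/231) = 0.02834.
z = (0.80952 − 0.754)/0.02834 = 0.05552/0.02834 = 1.959.
p-value = 2·P(Z > 1.959) ≈ 0.0501.

z = 1.959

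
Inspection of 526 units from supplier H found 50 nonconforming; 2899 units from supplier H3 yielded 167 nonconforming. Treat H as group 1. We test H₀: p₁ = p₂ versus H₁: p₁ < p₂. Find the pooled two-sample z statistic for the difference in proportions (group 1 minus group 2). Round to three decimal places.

z = 3.244

p̂₁ = 50/526 = 0.095057, p̂₂ = 167/2899 = 0.057606.
Pooled p̂ = (50+167)/(526+2899) = 217/3425 = 0.063358.
SE = √(p̂(1−p̂)(1/n₁+1/n₂)) = √(0.063358·0.936642·0.00224609) = √(0.000133291) = 0.011545.
z = (0.095057 − 0.057606)/0.011545 = 0.037451/0.011545 = 3.244.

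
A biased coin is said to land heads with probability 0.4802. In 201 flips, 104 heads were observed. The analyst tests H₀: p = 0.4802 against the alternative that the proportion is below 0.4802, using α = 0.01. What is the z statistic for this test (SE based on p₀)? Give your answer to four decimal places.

z = 1.0560

p̂ = 104/201 = 0.517413.
Under H₀, SE = √(0.4802·0.5198/201) = √(0.00124183) = 0.035240.
z = (0.517413 − 0.4802)/0.035240 = 0.037213/0.035240 = 1.0560.
p-value = P(Z < 1.056) ≈ 0.8545, so at α = 0.01 we fail to reject H₀.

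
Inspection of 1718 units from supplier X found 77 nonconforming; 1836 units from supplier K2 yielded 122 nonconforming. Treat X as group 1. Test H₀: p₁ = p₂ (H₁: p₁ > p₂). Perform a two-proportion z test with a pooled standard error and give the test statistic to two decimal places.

z = -2.80

p̂₁ = 77/1718 = 0.04482, p̂₂ = 122/1836 = 0.06645.
Pooled p̂ = (77+122)/(1718+1836) = 199/3554 = 0.05599.
SE = √(0.052858 × 0.00112673) = 0.00772.
z = (0.04482 − 0.06645)/0.00772 = -0.02163/0.00772 = -2.80.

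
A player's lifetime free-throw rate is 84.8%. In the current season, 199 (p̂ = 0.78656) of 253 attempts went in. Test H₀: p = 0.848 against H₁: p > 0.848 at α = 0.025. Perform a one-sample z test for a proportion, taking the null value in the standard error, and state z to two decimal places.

z = -2.72

p̂ = 199/253 ≈ 0.7866.
SE = √(p₀(1−p₀)/n) = √(0.1289/253) = 0.0226.
z = (0.7866 − 0.848)/0.0226 = -0.0614/0.0226 = -2.72.
p-value = P(Z > -2.722) ≈ 0.9968, so at α = 0.025 we fail to reject H₀.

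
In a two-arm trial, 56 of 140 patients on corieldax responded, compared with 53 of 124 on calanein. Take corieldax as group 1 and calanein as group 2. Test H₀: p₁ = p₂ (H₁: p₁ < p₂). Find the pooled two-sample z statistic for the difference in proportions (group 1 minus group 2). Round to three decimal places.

z = -0.452

p̂₁ = 56/140 = 0.40000, p̂₂ = 53/124 = 0.42742.
Pooled p̂ = (56+53)/(140+124) = 109/264 = 0.41288.
SE = √(0.24241 × 0.0152074) = 0.06072.
z = (0.40000 − 0.42742)/0.06072 = -0.02742/0.06072 = -0.452.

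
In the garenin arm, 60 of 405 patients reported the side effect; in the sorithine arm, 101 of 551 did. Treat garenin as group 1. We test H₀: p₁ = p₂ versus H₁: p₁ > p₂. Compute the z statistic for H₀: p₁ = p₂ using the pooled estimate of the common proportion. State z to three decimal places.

p̂₁ = 60/405 ≈ 0.14815, p̂₂ = 101/551 ≈ 0.18330.
Pooled p̂ = (60+101)/(405+551) = 161/956 = 0.16841.
SE = √(0.140048 × 0.00428402) = 0.02449.
z = (0.14815 − 0.18330)/0.02449 = -0.03515/0.02449 = -1.435.

z = -1.435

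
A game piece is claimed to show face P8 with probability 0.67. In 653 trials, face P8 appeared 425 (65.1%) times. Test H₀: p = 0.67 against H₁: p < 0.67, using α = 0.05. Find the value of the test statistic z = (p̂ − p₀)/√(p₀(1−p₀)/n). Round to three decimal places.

p̂ = 425/653 ≈ 0.65084.
Under H₀, SE = √(0.67·0.33/653) = √(0.000338591) = 0.01840.
z = (0.65084 − 0.67)/0.01840 = -0.01916/0.01840 = -1.041.
p-value = P(Z < -1.041) ≈ 0.1489, so at α = 0.05 we fail to reject H₀.

z = -1.041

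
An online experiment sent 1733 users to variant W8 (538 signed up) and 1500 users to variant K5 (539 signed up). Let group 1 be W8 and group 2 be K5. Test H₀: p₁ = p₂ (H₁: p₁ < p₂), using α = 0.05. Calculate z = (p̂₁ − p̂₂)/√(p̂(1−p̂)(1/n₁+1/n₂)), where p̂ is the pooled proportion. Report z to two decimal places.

z = -2.94

p̂₁ = 538/1733 = 0.31044, p̂₂ = 539/1500 = 0.35933.
Pooled p̂ = (538+539)/(1733+1500) = 1077/3233 = 0.33313.
SE = √(p̂(1−p̂)(1/n₁+1/n₂)) = √(0.33313·0.66687·0.0012437) = √(0.000276292) = 0.01662.
z = (0.31044 − 0.35933)/0.01662 = -0.04889/0.01662 = -2.94.
p-value = P(Z < -2.941) ≈ 0.0016, so at α = 0.05 we reject H₀.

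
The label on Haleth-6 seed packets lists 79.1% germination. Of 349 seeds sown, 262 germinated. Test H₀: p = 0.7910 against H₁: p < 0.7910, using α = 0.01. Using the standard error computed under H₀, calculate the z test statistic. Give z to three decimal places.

p̂ = 262/349 = 0.75072.
SE = √(p₀(1−p₀)/n) = √(0.16532/349) = 0.02176.
z = (0.75072 − 0.791)/0.02176 = -0.04028/0.02176 = -1.851.
p-value = P(Z < -1.851) ≈ 0.0321, so at α = 0.01 we fail to reject H₀.

z = -1.851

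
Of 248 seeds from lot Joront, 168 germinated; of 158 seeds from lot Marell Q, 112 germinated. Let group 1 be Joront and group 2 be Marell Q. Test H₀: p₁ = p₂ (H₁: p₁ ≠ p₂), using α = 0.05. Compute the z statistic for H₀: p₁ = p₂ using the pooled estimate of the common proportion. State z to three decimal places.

z = -0.668

p̂₁ = 168/248 = 0.67742, p̂₂ = 112/158 = 0.70886.
Pooled p̂ = (168+112)/(248+158) = 280/406 = 0.68966.
SE = √(p̂(1−p̂)(1/n₁+1/n₂)) = √(0.68966·0.31034·0.0103614) = √(0.00221765) = 0.04709.
z = (0.67742 − 0.70886)/0.04709 = -0.03144/0.04709 = -0.668.
Two-sided p-value ≈ 2·Φ(−0.668) = 0.5044, so at α = 0.05 we fail to reject H₀.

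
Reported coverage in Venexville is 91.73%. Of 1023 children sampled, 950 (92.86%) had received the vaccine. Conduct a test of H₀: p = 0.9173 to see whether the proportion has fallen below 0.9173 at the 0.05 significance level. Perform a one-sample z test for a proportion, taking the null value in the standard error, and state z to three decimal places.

p̂ = 950/1023 = 0.92864.
SE = √(p₀(1−p₀)/n) = √(0.075861/1023) = 0.00861.
z = (0.92864 − 0.9173)/0.00861 = 0.01134/0.00861 = 1.317.
p-value = P(Z < 1.317) ≈ 0.9061; since p > α = 0.05, fail to reject H₀.

z = 1.317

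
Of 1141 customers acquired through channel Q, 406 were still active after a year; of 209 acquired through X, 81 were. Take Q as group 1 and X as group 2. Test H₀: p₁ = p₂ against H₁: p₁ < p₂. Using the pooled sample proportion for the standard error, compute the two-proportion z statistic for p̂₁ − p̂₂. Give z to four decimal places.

z = -0.8782

p̂₁ = 406/1141 = 0.355828, p̂₂ = 81/209 = 0.387560.
Pooled p̂ = (406+81)/(1141+209) = 487/1350 = 0.360741.
SE = √(p̂(1−p̂)(1/n₁+1/n₂)) = √(0.360741·0.639259·0.00566111) = √(0.00130549) = 0.036132.
z = (0.355828 − 0.387560)/0.036132 = -0.031732/0.036132 = -0.8782.
p-value = P(Z < -0.878) ≈ 0.1899.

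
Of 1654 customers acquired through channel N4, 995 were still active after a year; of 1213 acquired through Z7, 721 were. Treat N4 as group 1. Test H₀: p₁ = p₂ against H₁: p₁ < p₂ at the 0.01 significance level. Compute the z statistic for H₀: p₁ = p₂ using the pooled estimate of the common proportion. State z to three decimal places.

p̂₁ = 995/1654 ≈ 0.60157, p̂₂ = 721/1213 ≈ 0.59439.
Pooled p̂ = (995+721)/(1654+1213) = 1716/2867 = 0.59854.
SE = √(0.240291 × 0.001429) = 0.01853.
z = (0.60157 − 0.59439)/0.01853 = 0.00718/0.01853 = 0.387.
p-value = P(Z < 0.387) ≈ 0.6508, so at α = 0.01 we fail to reject H₀.

z = 0.387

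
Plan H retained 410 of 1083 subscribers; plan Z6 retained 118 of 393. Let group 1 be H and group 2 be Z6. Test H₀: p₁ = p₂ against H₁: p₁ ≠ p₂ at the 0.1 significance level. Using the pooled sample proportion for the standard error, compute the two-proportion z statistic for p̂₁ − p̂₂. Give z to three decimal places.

z = 2.775

p̂₁ = 410/1083 ≈ 0.37858, p̂₂ = 118/393 ≈ 0.30025.
Pooled p̂ = (410+118)/(1083+393) = 528/1476 = 0.35772.
SE = √(p̂(1−p̂)(1/n₁+1/n₂)) = √(0.35772·0.64228·0.00346789) = √(0.000796774) = 0.02823.
z = (0.37858 − 0.30025)/0.02823 = 0.07833/0.02823 = 2.775.
p-value = 2·P(Z > 2.775) ≈ 0.0055. With α = 0.1, reject H₀.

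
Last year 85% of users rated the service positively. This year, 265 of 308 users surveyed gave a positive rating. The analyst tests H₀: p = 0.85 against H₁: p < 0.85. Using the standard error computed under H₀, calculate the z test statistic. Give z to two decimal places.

z = 0.51

p̂ = 265/308 ≈ 0.8604.
Under H₀, SE = √(0.85·0.15/308) = √(0.000413961) = 0.0203.
z = (0.8604 − 0.85)/0.0203 = 0.0104/0.0203 = 0.51.
p-value = P(Z < 0.511) ≈ 0.6952.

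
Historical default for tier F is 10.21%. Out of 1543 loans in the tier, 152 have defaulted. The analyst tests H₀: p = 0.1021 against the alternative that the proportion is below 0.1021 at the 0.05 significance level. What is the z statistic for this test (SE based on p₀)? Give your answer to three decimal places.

p̂ = 152/1543 = 0.09851.
Standard error under H₀: √(0.1021×0.8979/1543) = 0.00771.
z = (0.09851 − 0.1021)/0.00771 = -0.00359/0.00771 = -0.466.
p-value = P(Z < -0.466) ≈ 0.3207. With α = 0.05, fail to reject H₀.

z = -0.466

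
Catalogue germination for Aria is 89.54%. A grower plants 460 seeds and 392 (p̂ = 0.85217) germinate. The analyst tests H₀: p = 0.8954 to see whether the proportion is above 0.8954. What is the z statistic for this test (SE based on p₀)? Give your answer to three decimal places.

p̂ = 392/460 ≈ 0.85217.
Under H₀, SE = √(0.8954·0.1046/460) = √(0.000203606) = 0.01427.
z = (0.85217 − 0.8954)/0.01427 = -0.04323/0.01427 = -3.029.
p-value = P(Z > -3.029) ≈ 0.9988.

z = -3.029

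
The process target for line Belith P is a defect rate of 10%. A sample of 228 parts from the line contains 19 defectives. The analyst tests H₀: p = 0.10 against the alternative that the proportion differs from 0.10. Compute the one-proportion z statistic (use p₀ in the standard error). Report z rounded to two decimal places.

p̂ = 19/228 = 0.0833.
SE = √(p₀(1−p₀)/n) = √(0.09/228) = 0.0199.
z = (0.0833 − 0.1)/0.0199 = -0.0167/0.0199 = -0.84.

z = -0.84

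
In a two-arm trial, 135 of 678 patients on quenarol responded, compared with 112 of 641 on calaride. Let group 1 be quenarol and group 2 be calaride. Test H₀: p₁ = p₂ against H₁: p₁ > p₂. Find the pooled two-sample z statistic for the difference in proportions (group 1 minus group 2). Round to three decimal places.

p̂₁ = 135/678 = 0.19912, p̂₂ = 112/641 = 0.17473.
Pooled p̂ = (135+112)/(678+641) = 247/1319 = 0.18726.
SE = √(p̂(1−p̂)(1/n₁+1/n₂)) = √(0.18726·0.81274·0.00303499) = √(0.000461912) = 0.02149.
z = (0.19912 − 0.17473)/0.02149 = 0.02439/0.02149 = 1.135.
p-value = P(Z > 1.135) ≈ 0.1282.

z = 1.135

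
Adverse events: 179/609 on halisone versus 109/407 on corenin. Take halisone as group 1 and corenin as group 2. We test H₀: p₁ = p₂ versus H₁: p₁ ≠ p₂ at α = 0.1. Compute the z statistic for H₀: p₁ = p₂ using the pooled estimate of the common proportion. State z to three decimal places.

p̂₁ = 179/609 = 0.29392, p̂₂ = 109/407 = 0.26781.
Pooled p̂ = (179+109)/(609+407) = 288/1016 = 0.28346.
SE = √(0.203112 × 0.00409904) = 0.02885.
z = (0.29392 − 0.26781)/0.02885 = 0.02611/0.02885 = 0.905.
p-value = 2·P(Z > 0.905) ≈ 0.3655, so at α = 0.1 we fail to reject H₀.

z = 0.905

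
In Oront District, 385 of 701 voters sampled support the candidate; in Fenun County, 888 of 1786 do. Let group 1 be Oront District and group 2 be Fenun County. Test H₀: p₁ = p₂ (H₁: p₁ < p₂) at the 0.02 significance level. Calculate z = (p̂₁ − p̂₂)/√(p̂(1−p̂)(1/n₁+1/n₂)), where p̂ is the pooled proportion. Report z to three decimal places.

p̂₁ = 385/701 ≈ 0.54922, p̂₂ = 888/1786 ≈ 0.49720.
Pooled p̂ = (385+888)/(701+1786) = 1273/2487 = 0.51186.
SE = √(p̂(1−p̂)(1/n₁+1/n₂)) = √(0.51186·0.48814·0.00198644) = √(0.000496331) = 0.02228.
z = (0.54922 − 0.49720)/0.02228 = 0.05202/0.02228 = 2.335.
p-value = P(Z < 2.335) ≈ 0.9902; since p > α = 0.02, fail to reject H₀.

z = 2.335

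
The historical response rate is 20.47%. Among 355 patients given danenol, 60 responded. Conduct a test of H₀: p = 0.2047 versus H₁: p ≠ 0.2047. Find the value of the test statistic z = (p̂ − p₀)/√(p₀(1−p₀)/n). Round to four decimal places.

z = -1.6664

p̂ = 60/355 ≈ 0.169014.
SE = √(p₀(1−p₀)/n) = √(0.1628/355) = 0.021415.
z = (0.169014 − 0.2047)/0.021415 = -0.035686/0.021415 = -1.6664.
p-value = 2·P(Z > 1.666) ≈ 0.0956.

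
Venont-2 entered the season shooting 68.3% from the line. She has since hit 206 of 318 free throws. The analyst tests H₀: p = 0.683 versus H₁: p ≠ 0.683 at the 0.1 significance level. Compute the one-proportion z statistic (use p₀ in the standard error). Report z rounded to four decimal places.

z = -1.3491

p̂ = 206/318 = 0.647799.
Standard error under H₀: √(0.683×0.317/318) = 0.026093.
z = (0.647799 − 0.683)/0.026093 = -0.035201/0.026093 = -1.3491.
Two-sided p-value ≈ 2·Φ(−1.349) = 0.1773; since p > α = 0.1, fail to reject H₀.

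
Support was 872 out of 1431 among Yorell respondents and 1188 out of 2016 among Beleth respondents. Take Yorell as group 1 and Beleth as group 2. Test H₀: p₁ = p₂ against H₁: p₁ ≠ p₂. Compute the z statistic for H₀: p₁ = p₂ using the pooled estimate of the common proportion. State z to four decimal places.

z = 1.1845

p̂₁ = 872/1431 ≈ 0.609364, p̂₂ = 1188/2016 ≈ 0.589286.
Pooled p̂ = (872+1188)/(1431+2016) = 2060/3447 = 0.597621.
SE = √(p̂(1−p̂)(1/n₁+1/n₂)) = √(0.597621·0.402379·0.00119484) = √(0.000287324) = 0.016951.
z = (0.609364 − 0.589286)/0.016951 = 0.020078/0.016951 = 1.1845.
Two-sided p-value ≈ 2·Φ(−1.185) = 0.2362.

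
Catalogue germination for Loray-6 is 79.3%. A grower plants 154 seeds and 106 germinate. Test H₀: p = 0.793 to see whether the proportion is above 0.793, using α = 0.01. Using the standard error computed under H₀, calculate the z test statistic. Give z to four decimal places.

z = -3.2065

p̂ = 106/154 ≈ 0.6883117.
Standard error under H₀: √(0.793×0.207/154) = 0.0326484.
z = (0.6883117 − 0.793)/0.0326484 = -0.1046883/0.0326484 = -3.2065.
p-value = P(Z > -3.207) ≈ 0.9993; since p > α = 0.01, fail to reject H₀.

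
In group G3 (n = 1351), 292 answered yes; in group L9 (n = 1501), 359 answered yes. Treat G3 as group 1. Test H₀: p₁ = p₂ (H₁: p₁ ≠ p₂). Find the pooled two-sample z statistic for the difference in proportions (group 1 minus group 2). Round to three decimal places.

p̂₁ = 292/1351 ≈ 0.216136, p̂₂ = 359/1501 ≈ 0.239174.
Pooled p̂ = (292+359)/(1351+1501) = 651/2852 = 0.228261.
SE = √(p̂(1−p̂)(1/n₁+1/n₂)) = √(0.228261·0.771739·0.00140641) = √(0.000247751) = 0.015740.
z = (0.216136 − 0.239174)/0.015740 = -0.023038/0.015740 = -1.464.
Two-sided p-value ≈ 2·Φ(−1.464) = 0.1433.

z = -1.464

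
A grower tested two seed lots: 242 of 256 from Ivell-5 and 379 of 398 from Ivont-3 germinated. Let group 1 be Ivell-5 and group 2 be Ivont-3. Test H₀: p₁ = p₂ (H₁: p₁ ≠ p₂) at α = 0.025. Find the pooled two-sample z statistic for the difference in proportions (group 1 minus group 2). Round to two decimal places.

z = -0.40

p̂₁ = 242/256 = 0.9453, p̂₂ = 379/398 = 0.9523.
Pooled p̂ = (242+379)/(256+398) = 621/654 = 0.9495.
SE = √(p̂(1−p̂)(1/n₁+1/n₂)) = √(0.9495·0.0505·0.00641881) = √(0.000307542) = 0.0175.
z = (0.9453 − 0.9523)/0.0175 = -0.0070/0.0175 = -0.40.
Two-sided p-value ≈ 2·Φ(−0.396) = 0.6919, so at α = 0.025 we fail to reject H₀.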